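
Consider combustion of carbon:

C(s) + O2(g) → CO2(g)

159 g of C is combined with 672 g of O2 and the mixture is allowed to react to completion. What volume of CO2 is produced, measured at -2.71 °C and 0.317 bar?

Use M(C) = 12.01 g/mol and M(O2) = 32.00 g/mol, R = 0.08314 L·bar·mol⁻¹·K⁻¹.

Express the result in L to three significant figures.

939 L

n(C) = 159 / 12.01 = 13.24 mol
n(O2) = 672 / 32.00 = 21.00 mol
For 13.24 mol C, stoichiometry requires (1/1) × 13.24 = 13.24 mol O2; 21.00 mol is available, so C is limiting.
n(CO2) = (1/1) × 13.24 = 13.24 mol
V(CO2) = nRT/P = 13.24 × 0.08314 × 270.44 / 0.317 = 939.1 L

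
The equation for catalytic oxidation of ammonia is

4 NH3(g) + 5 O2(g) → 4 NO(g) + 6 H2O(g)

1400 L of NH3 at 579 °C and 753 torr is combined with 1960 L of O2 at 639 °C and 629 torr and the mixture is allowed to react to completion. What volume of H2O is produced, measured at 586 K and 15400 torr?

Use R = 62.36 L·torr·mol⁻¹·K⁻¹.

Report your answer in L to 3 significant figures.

n(NH3) = PV/RT = (753 × 1400) / (62.36 × 852.15) = 19.84 mol
n(O2) = PV/RT = (629 × 1960) / (62.36 × 912.15) = 21.67 mol
For 19.84 mol NH3, stoichiometry requires (5/4) × 19.84 = 24.80 mol O2; 21.67 mol is available, so O2 is limiting.
n(H2O) = (6/5) × 21.67 = 26.00 mol
V(H2O) = nRT/P = 26.00 × 62.36 × 586 / 15400 = 61.70 L

61.7 L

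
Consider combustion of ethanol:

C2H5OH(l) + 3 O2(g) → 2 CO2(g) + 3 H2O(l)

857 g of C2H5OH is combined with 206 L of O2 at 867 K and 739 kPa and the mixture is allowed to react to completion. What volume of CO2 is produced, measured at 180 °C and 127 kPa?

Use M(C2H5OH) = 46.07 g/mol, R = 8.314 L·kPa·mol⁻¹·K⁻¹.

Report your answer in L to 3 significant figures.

n(C2H5OH) = 857 / 46.07 = 18.60 mol
n(O2) = PV/RT = (739 × 206) / (8.314 × 867) = 21.12 mol
For 18.60 mol C2H5OH, stoichiometry requires (3/1) × 18.60 = 55.80 mol O2; 21.12 mol is available, so O2 is limiting.
n(CO2) = (2/3) × 21.12 = 14.08 mol
V(CO2) = nRT/P = 14.08 × 8.314 × 453.15 / 127 = 417.7 L

418 L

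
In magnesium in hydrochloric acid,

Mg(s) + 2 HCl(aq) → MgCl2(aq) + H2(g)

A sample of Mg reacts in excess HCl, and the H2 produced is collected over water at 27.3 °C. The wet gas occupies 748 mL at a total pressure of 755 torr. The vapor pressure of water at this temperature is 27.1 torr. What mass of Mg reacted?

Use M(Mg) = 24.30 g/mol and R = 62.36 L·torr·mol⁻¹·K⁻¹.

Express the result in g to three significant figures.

P(H2) = 755 − 27.1 = 727.9 torr
n(H2) = PV/RT = (727.9 × 0.7480) / (62.36 × 300.45) = 0.02906 mol
n(Mg) = (1/1) × 0.02906 = 0.02906 mol
m(Mg) = 0.02906 × 24.30 = 0.7062 g

0.706 g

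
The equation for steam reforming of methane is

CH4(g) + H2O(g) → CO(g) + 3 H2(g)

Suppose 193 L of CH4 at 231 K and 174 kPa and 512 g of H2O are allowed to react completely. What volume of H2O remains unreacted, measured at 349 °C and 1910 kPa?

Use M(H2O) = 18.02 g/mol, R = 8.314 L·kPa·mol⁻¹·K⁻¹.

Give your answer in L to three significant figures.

29.6 L

n(CH4) = PV/RT = (174 × 193) / (8.314 × 231) = 17.49 mol
n(H2O) = 512 / 18.02 = 28.41 mol
For 17.49 mol CH4, stoichiometry requires (1/1) × 17.49 = 17.49 mol H2O; 28.41 mol is available, so CH4 is limiting.
n(H2O) consumed = (1/1) × 17.49 = 17.49 mol; remaining = 28.41 − 17.49 = 10.92 mol
V(H2O) = nRT/P = 10.92 × 8.314 × 622.15 / 1910 = 29.57 L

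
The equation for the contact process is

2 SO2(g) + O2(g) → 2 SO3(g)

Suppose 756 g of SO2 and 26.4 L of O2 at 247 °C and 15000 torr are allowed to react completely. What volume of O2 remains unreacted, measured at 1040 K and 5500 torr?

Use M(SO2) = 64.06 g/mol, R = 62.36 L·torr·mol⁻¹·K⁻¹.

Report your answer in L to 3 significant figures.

74.4 L

n(SO2) = 756 / 64.06 = 11.80 mol
n(O2) = PV/RT = (15000 × 26.4) / (62.36 × 520.15) = 12.21 mol
For 11.80 mol SO2, stoichiometry requires (1/2) × 11.80 = 5.900 mol O2; 12.21 mol is available, so SO2 is limiting.
n(O2) consumed = (1/2) × 11.80 = 5.900 mol; remaining = 12.21 − 5.900 = 6.310 mol
V(O2) = nRT/P = 6.310 × 62.36 × 1040 / 5500 = 74.41 L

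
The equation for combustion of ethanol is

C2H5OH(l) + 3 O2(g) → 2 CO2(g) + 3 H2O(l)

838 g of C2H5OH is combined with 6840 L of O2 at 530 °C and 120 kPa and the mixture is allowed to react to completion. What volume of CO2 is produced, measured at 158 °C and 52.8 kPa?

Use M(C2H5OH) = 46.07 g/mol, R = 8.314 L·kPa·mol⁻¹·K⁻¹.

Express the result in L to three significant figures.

n(C2H5OH) = 838 / 46.07 = 18.19 mol
n(O2) = PV/RT = (120 × 6840) / (8.314 × 803.15) = 122.9 mol
For 18.19 mol C2H5OH, stoichiometry requires (3/1) × 18.19 = 54.57 mol O2; 122.9 mol is available, so C2H5OH is limiting.
n(CO2) = (2/1) × 18.19 = 36.38 mol
V(CO2) = nRT/P = 36.38 × 8.314 × 431.15 / 52.8 = 2470 L

2470 L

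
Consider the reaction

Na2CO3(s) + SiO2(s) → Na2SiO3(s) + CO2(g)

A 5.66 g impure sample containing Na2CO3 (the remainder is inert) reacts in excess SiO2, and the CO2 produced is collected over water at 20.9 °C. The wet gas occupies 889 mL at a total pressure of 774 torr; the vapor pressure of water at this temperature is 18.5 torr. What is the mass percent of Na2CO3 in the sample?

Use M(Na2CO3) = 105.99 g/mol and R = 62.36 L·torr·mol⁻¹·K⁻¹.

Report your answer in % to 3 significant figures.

P(CO2) = 774 − 18.5 = 755.5 torr
n(CO2) = PV/RT = (755.5 × 0.8890) / (62.36 × 294.05) = 0.03663 mol
n(Na2CO3) = (1/1) × 0.03663 = 0.03663 mol
m(Na2CO3) = 0.03663 × 105.99 = 3.882 g
%Na2CO3 = 3.882 / 5.66 × 100 = 68.59%

68.6 %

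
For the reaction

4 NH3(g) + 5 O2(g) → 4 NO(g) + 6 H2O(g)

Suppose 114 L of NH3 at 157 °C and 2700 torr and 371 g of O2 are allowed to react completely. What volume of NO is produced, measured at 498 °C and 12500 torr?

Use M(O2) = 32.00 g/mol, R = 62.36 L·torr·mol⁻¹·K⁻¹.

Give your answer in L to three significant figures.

n(NH3) = PV/RT = (2700 × 114) / (62.36 × 430.15) = 11.47 mol
n(O2) = 371 / 32.00 = 11.59 mol
For 11.47 mol NH3, stoichiometry requires (5/4) × 11.47 = 14.34 mol O2; 11.59 mol is available, so O2 is limiting.
n(NO) = (4/5) × 11.59 = 9.272 mol
V(NO) = nRT/P = 9.272 × 62.36 × 771.15 / 12500 = 35.67 L

35.7 L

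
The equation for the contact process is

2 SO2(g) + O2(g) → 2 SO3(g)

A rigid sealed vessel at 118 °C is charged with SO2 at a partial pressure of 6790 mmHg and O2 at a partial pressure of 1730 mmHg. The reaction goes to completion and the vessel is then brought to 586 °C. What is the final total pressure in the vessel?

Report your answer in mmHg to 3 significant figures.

14900 mmHg

Because the vessel is rigid and T is held at 118 °C, work the stoichiometry in partial pressures (P_i = n_iRT/V).
P(O2) required for 6790 mmHg of SO2 = (1/2) × 6790 = 3395 mmHg; available 1730 mmHg, so O2 is limiting.
P(SO2) remaining = 6790 − (2/1) × 1730 = 3330 mmHg
P(gaseous products) = (2)/1 × 1730 = 3460 mmHg
P_total at 118 °C = 3330 + 3460 = 6790 mmHg
Scaling to 586 °C: P = 6790 × 859.15/391.15 = 14910 mmHg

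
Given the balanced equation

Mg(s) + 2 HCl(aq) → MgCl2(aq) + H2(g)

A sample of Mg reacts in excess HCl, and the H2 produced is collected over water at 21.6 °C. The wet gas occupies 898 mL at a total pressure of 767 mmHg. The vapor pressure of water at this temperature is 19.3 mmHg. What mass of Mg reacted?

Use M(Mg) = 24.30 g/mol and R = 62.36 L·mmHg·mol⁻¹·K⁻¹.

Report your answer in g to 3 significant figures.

0.888 g

P(H2) = 767 − 19.3 = 747.7 mmHg
n(H2) = PV/RT = (747.7 × 0.8980) / (62.36 × 294.75) = 0.03653 mol
n(Mg) = (1/1) × 0.03653 = 0.03653 mol
m(Mg) = 0.03653 × 24.30 = 0.8877 g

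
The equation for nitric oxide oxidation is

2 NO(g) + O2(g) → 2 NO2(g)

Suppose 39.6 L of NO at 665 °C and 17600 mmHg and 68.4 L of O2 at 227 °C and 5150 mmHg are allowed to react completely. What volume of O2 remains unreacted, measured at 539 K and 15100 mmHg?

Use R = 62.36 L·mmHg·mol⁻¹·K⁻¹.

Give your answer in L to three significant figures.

11.9 L

n(NO) = PV/RT = (17600 × 39.6) / (62.36 × 938.15) = 11.91 mol
n(O2) = PV/RT = (5150 × 68.4) / (62.36 × 500.15) = 11.29 mol
For 11.91 mol NO, stoichiometry requires (1/2) × 11.91 = 5.955 mol O2; 11.29 mol is available, so NO is limiting.
n(O2) consumed = (1/2) × 11.91 = 5.955 mol; remaining = 11.29 − 5.955 = 5.335 mol
V(O2) = nRT/P = 5.335 × 62.36 × 539 / 15100 = 11.88 L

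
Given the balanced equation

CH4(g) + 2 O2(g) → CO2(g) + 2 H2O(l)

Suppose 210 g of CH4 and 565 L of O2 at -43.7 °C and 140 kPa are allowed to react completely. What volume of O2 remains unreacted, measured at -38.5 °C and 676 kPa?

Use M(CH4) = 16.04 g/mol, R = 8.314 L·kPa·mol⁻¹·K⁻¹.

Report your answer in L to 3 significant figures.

n(CH4) = 210 / 16.04 = 13.09 mol
n(O2) = PV/RT = (140 × 565) / (8.314 × 229.45) = 41.46 mol
For 13.09 mol CH4, stoichiometry requires (2/1) × 13.09 = 26.18 mol O2; 41.46 mol is available, so CH4 is limiting.
n(O2) consumed = (2/1) × 13.09 = 26.18 mol; remaining = 41.46 − 26.18 = 15.28 mol
V(O2) = nRT/P = 15.28 × 8.314 × 234.65 / 676 = 44.10 L

44.1 L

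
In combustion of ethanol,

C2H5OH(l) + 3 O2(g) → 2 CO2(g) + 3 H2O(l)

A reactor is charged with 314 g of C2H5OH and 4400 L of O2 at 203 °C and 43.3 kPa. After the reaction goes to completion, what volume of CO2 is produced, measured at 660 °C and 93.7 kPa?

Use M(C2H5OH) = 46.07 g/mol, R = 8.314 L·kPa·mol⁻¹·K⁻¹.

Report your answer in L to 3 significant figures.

1130 L

n(C2H5OH) = 314 / 46.07 = 6.816 mol
n(O2) = PV/RT = (43.3 × 4400) / (8.314 × 476.15) = 48.13 mol
For 6.816 mol C2H5OH, stoichiometry requires (3/1) × 6.816 = 20.45 mol O2; 48.13 mol is available, so C2H5OH is limiting.
n(CO2) = (2/1) × 6.816 = 13.63 mol
V(CO2) = nRT/P = 13.63 × 8.314 × 933.15 / 93.7 = 1129 L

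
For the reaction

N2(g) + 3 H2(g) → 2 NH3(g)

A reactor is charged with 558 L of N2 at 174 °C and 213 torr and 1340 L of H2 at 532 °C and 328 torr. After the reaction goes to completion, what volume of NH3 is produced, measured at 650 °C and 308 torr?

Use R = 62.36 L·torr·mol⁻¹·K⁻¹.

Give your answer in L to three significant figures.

n(N2) = PV/RT = (213 × 558) / (62.36 × 447.15) = 4.262 mol
n(H2) = PV/RT = (328 × 1340) / (62.36 × 805.15) = 8.754 mol
For 4.262 mol N2, stoichiometry requires (3/1) × 4.262 = 12.79 mol H2; 8.754 mol is available, so H2 is limiting.
n(NH3) = (2/3) × 8.754 = 5.836 mol
V(NH3) = nRT/P = 5.836 × 62.36 × 923.15 / 308 = 1091 L

1090 L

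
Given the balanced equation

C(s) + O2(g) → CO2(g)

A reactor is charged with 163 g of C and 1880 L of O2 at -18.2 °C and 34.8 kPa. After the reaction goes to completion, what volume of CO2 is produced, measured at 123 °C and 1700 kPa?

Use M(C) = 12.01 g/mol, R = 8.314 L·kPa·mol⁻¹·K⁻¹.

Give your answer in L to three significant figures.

26.3 L

n(C) = 163 / 12.01 = 13.57 mol
n(O2) = PV/RT = (34.8 × 1880) / (8.314 × 254.95) = 30.87 mol
For 13.57 mol C, stoichiometry requires (1/1) × 13.57 = 13.57 mol O2; 30.87 mol is available, so C is limiting.
n(CO2) = (1/1) × 13.57 = 13.57 mol
V(CO2) = nRT/P = 13.57 × 8.314 × 396.15 / 1700 = 26.29 L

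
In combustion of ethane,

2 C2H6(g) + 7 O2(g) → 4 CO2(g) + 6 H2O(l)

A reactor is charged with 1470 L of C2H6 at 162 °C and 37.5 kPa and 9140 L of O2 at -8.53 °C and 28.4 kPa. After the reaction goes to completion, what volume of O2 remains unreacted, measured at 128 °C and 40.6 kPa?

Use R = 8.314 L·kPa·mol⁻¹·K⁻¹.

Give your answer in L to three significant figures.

5310 L

n(C2H6) = PV/RT = (37.5 × 1470) / (8.314 × 435.15) = 15.24 mol
n(O2) = PV/RT = (28.4 × 9140) / (8.314 × 264.62) = 118.0 mol
For 15.24 mol C2H6, stoichiometry requires (7/2) × 15.24 = 53.34 mol O2; 118.0 mol is available, so C2H6 is limiting.
n(O2) consumed = (7/2) × 15.24 = 53.34 mol; remaining = 118.0 − 53.34 = 64.66 mol
V(O2) = nRT/P = 64.66 × 8.314 × 401.15 / 40.6 = 5312 L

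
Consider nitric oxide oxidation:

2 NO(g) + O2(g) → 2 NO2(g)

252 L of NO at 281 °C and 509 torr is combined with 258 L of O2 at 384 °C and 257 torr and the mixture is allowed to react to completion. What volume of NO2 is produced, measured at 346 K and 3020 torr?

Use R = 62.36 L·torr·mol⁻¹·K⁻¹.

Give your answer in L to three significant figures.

n(NO) = PV/RT = (509 × 252) / (62.36 × 554.15) = 3.712 mol
n(O2) = PV/RT = (257 × 258) / (62.36 × 657.15) = 1.618 mol
For 3.712 mol NO, stoichiometry requires (1/2) × 3.712 = 1.856 mol O2; 1.618 mol is available, so O2 is limiting.
n(NO2) = (2/1) × 1.618 = 3.236 mol
V(NO2) = nRT/P = 3.236 × 62.36 × 346 / 3020 = 23.12 L

23.1 L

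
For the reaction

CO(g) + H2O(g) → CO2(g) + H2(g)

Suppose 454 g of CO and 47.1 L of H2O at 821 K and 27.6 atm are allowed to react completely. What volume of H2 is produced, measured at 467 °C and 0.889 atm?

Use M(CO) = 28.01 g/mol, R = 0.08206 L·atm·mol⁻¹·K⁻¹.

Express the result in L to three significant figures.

n(CO) = 454 / 28.01 = 16.21 mol
n(H2O) = PV/RT = (27.6 × 47.1) / (0.08206 × 821) = 19.30 mol
For 16.21 mol CO, stoichiometry requires (1/1) × 16.21 = 16.21 mol H2O; 19.30 mol is available, so CO is limiting.
n(H2) = (1/1) × 16.21 = 16.21 mol
V(H2) = nRT/P = 16.21 × 0.08206 × 740.15 / 0.889 = 1107 L

1110 L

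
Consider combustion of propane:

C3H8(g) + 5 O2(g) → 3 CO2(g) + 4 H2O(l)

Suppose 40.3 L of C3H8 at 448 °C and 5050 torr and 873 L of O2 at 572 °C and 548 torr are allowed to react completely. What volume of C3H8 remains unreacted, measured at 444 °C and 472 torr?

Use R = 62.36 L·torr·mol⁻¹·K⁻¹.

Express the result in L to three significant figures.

257 L

n(C3H8) = PV/RT = (5050 × 40.3) / (62.36 × 721.15) = 4.525 mol
n(O2) = PV/RT = (548 × 873) / (62.36 × 845.15) = 9.077 mol
For 4.525 mol C3H8, stoichiometry requires (5/1) × 4.525 = 22.62 mol O2; 9.077 mol is available, so O2 is limiting.
n(C3H8) consumed = (1/5) × 9.077 = 1.815 mol; remaining = 4.525 − 1.815 = 2.710 mol
V(C3H8) = nRT/P = 2.710 × 62.36 × 717.15 / 472 = 256.8 L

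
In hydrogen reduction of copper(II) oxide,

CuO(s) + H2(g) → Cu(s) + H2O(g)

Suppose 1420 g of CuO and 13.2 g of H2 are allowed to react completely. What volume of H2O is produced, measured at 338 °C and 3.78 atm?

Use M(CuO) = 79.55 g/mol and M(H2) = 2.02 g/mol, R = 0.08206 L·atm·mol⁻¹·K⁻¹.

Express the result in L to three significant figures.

n(CuO) = 1420 / 79.55 = 17.85 mol
n(H2) = 13.2 / 2.02 = 6.535 mol
For 17.85 mol CuO, stoichiometry requires (1/1) × 17.85 = 17.85 mol H2; 6.535 mol is available, so H2 is limiting.
n(H2O) = (1/1) × 6.535 = 6.535 mol
V(H2O) = nRT/P = 6.535 × 0.08206 × 611.15 / 3.78 = 86.70 L

86.7 L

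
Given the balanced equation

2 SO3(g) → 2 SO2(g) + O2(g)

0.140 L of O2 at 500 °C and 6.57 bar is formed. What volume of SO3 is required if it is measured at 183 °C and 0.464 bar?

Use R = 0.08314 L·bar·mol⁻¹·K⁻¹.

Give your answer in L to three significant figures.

2.34 L

n(O2) = PV/RT = (6.57 × 0.140) / (0.08314 × 773.15) = 0.01431 mol
n(SO3) = (2/1) × 0.01431 = 0.02862 mol
V = nRT/P = 0.02862 × 0.08314 × 456.15 / 0.464 = 2.339 L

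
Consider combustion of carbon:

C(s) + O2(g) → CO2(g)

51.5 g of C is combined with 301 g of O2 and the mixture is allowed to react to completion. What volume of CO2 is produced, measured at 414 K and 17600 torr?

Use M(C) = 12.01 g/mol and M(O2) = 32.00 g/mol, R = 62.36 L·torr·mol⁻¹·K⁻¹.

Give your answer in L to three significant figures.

n(C) = 51.5 / 12.01 = 4.288 mol
n(O2) = 301 / 32.00 = 9.406 mol
For 4.288 mol C, stoichiometry requires (1/1) × 4.288 = 4.288 mol O2; 9.406 mol is available, so C is limiting.
n(CO2) = (1/1) × 4.288 = 4.288 mol
V(CO2) = nRT/P = 4.288 × 62.36 × 414 / 17600 = 6.290 L

6.29 L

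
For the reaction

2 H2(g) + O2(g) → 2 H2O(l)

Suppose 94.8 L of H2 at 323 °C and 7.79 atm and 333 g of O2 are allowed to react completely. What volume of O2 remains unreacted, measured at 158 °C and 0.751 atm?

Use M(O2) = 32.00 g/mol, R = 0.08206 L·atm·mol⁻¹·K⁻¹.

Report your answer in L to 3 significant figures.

n(H2) = PV/RT = (7.79 × 94.8) / (0.08206 × 596.15) = 15.10 mol
n(O2) = 333 / 32.00 = 10.41 mol
For 15.10 mol H2, stoichiometry requires (1/2) × 15.10 = 7.550 mol O2; 10.41 mol is available, so H2 is limiting.
n(O2) consumed = (1/2) × 15.10 = 7.550 mol; remaining = 10.41 − 7.550 = 2.860 mol
V(O2) = nRT/P = 2.860 × 0.08206 × 431.15 / 0.751 = 134.7 L

135 L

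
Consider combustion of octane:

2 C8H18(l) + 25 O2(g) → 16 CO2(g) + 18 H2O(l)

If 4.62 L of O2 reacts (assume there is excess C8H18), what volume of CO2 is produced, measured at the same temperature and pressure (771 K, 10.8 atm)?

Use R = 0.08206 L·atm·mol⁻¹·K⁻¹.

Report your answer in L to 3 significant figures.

2.96 L

At constant T and P, gas volumes are in the mole ratio: V(CO2) = (16/25) × 4.62 = 2.957 L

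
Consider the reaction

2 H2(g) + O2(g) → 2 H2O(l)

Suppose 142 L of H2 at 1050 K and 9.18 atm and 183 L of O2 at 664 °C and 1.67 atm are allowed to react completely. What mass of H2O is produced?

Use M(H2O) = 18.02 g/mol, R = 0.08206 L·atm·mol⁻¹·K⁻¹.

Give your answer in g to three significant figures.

n(H2) = PV/RT = (9.18 × 142) / (0.08206 × 1050) = 15.13 mol
n(O2) = PV/RT = (1.67 × 183) / (0.08206 × 937.15) = 3.974 mol
For 15.13 mol H2, stoichiometry requires (1/2) × 15.13 = 7.565 mol O2; 3.974 mol is available, so O2 is limiting.
n(H2O) = (2/1) × 3.974 = 7.948 mol
m(H2O) = 7.948 × 18.02 = 143.2 g

143 g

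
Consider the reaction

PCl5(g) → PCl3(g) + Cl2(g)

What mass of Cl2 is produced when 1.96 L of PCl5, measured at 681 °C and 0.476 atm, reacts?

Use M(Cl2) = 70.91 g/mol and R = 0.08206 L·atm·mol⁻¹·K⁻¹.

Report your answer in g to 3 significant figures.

0.845 g

n(PCl5) = PV/RT = (0.476 × 1.96) / (0.08206 × 954.15) = 0.01192 mol
n(Cl2) = (1/1) × 0.01192 = 0.01192 mol
m(Cl2) = 0.01192 × 70.91 = 0.8452 g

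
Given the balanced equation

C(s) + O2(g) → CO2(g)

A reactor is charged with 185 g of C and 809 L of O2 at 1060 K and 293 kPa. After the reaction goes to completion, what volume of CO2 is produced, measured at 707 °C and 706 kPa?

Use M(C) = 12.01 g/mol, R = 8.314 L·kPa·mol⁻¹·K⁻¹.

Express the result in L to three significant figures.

178 L

n(C) = 185 / 12.01 = 15.40 mol
n(O2) = PV/RT = (293 × 809) / (8.314 × 1060) = 26.90 mol
For 15.40 mol C, stoichiometry requires (1/1) × 15.40 = 15.40 mol O2; 26.90 mol is available, so C is limiting.
n(CO2) = (1/1) × 15.40 = 15.40 mol
V(CO2) = nRT/P = 15.40 × 8.314 × 980.15 / 706 = 177.8 L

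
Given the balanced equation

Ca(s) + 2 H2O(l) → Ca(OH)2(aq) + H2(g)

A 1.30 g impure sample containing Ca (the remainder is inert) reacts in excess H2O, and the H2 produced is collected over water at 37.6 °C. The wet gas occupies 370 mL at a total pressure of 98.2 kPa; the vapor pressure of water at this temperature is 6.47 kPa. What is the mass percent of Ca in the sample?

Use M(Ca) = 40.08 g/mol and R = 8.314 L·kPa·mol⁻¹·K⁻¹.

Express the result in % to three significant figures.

40.5 %

P(H2) = 98.2 − 6.47 = 91.73 kPa
n(H2) = PV/RT = (91.73 × 0.3700) / (8.314 × 310.75) = 0.01314 mol
n(Ca) = (1/1) × 0.01314 = 0.01314 mol
m(Ca) = 0.01314 × 40.08 = 0.5267 g
%Ca = 0.5267 / 1.30 × 100 = 40.52%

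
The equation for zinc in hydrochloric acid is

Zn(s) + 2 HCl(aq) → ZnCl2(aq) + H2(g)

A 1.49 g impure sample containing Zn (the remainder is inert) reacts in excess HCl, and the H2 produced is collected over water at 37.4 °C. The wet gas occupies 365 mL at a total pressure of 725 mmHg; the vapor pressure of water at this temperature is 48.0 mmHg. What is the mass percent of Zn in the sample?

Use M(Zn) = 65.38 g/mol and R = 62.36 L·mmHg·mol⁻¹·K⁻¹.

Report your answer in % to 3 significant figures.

56.0 %

P(H2) = 725 − 48.0 = 677.0 mmHg
n(H2) = PV/RT = (677.0 × 0.3650) / (62.36 × 310.55) = 0.01276 mol
n(Zn) = (1/1) × 0.01276 = 0.01276 mol
m(Zn) = 0.01276 × 65.38 = 0.8342 g
%Zn = 0.8342 / 1.49 × 100 = 55.99%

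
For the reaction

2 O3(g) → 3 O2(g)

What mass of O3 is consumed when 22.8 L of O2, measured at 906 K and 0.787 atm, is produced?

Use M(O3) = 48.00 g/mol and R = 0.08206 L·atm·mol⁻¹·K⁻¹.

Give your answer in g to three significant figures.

n(O2) = PV/RT = (0.787 × 22.8) / (0.08206 × 906) = 0.2414 mol
n(O3) = (2/3) × 0.2414 = 0.1609 mol
m(O3) = 0.1609 × 48.00 = 7.723 g

7.72 g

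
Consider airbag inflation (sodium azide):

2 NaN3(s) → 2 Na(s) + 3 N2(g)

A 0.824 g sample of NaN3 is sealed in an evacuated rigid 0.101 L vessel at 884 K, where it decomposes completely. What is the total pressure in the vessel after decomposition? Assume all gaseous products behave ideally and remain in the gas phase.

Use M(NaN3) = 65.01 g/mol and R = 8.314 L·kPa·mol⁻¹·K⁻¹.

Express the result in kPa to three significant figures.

n(NaN3) = 0.824 / 65.01 = 0.01267 mol
n(gas produced) = (3/2) × 0.01267 = 0.01901 mol
P = nRT/V = 0.01901 × 8.314 × 884 / 0.101 = 1383 kPa

1380 kPa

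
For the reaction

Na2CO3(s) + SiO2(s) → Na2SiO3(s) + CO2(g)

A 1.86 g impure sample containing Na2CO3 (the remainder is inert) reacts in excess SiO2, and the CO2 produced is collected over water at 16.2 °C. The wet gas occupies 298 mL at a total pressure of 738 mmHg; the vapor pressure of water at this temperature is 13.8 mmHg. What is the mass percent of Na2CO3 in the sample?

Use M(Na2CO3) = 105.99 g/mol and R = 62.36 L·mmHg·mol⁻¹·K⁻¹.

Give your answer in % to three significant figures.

P(CO2) = 738 − 13.8 = 724.2 mmHg
n(CO2) = PV/RT = (724.2 × 0.2980) / (62.36 × 289.35) = 0.01196 mol
n(Na2CO3) = (1/1) × 0.01196 = 0.01196 mol
m(Na2CO3) = 0.01196 × 105.99 = 1.268 g
%Na2CO3 = 1.268 / 1.86 × 100 = 68.17%

68.2 %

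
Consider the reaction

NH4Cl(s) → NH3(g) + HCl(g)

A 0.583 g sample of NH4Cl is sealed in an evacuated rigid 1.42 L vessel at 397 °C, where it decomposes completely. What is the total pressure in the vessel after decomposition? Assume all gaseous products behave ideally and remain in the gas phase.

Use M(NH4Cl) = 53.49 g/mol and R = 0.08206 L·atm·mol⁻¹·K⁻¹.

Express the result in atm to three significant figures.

n(NH4Cl) = 0.583 / 53.49 = 0.01090 mol
n(gas produced) = (2/1) × 0.01090 = 0.02180 mol
P = nRT/V = 0.02180 × 0.08206 × 670.15 / 1.42 = 0.8443 atm

0.844 atm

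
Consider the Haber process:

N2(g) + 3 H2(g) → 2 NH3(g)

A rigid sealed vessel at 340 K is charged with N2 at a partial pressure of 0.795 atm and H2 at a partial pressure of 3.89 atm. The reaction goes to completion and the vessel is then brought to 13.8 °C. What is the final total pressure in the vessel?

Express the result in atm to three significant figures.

2.61 atm

Because the vessel is rigid and T is held at 340 K, work the stoichiometry in partial pressures (P_i = n_iRT/V).
P(H2) required for 0.795 atm of N2 = (3/1) × 0.795 = 2.385 atm; available 3.89 atm, so N2 is limiting.
P(H2) remaining = 3.89 − (3/1) × 0.795 = 1.505 atm
P(gaseous products) = (2)/1 × 0.795 = 1.590 atm
P_total at 340 K = 1.505 + 1.590 = 3.095 atm
Scaling to 13.8 °C: P = 3.095 × 286.95/340 = 2.612 atm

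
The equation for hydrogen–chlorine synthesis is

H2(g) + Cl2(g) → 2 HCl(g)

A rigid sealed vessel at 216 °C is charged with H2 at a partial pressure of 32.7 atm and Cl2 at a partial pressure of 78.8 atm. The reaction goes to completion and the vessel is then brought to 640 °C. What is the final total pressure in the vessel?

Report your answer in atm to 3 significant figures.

208 atm

With V and T fixed, P_i ∝ n_i, so the mole ratios apply directly to partial pressures at 216 °C.
P(Cl2) required for 32.7 atm of H2 = (1/1) × 32.7 = 32.70 atm; available 78.8 atm, so H2 is limiting.
P(Cl2) remaining = 78.8 − (1/1) × 32.7 = 46.10 atm
P(gaseous products) = (2)/1 × 32.7 = 65.40 atm
P_total at 216 °C = 46.10 + 65.40 = 111.5 atm
Scaling to 640 °C: P = 111.5 × 913.15/489.15 = 208.1 atm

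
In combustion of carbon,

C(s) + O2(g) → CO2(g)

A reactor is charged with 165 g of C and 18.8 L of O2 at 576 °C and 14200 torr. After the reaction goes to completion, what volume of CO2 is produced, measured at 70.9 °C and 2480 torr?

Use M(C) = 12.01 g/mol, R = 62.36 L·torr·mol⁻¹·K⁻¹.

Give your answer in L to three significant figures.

43.6 L

n(C) = 165 / 12.01 = 13.74 mol
n(O2) = PV/RT = (14200 × 18.8) / (62.36 × 849.15) = 5.041 mol
For 13.74 mol C, stoichiometry requires (1/1) × 13.74 = 13.74 mol O2; 5.041 mol is available, so O2 is limiting.
n(CO2) = (1/1) × 5.041 = 5.041 mol
V(CO2) = nRT/P = 5.041 × 62.36 × 344.05 / 2480 = 43.61 L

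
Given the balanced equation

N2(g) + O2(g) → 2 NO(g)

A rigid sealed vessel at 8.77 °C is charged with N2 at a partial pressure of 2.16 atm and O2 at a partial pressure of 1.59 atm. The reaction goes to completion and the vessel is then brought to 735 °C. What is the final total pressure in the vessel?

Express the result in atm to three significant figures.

With V and T fixed, P_i ∝ n_i, so the mole ratios apply directly to partial pressures at 8.77 °C.
P(O2) required for 2.16 atm of N2 = (1/1) × 2.16 = 2.160 atm; available 1.59 atm, so O2 is limiting.
P(N2) remaining = 2.16 − (1/1) × 1.59 = 0.5700 atm
P(gaseous products) = (2)/1 × 1.59 = 3.180 atm
P_total at 8.77 °C = 0.5700 + 3.180 = 3.750 atm
Scaling to 735 °C: P = 3.750 × 1008.15/281.92 = 13.41 atm

13.4 atm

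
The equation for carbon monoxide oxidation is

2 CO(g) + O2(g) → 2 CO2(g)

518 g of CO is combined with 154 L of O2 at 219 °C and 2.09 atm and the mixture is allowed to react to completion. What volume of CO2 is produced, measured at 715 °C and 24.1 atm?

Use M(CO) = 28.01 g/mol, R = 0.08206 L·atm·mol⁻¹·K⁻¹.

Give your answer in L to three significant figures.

n(CO) = 518 / 28.01 = 18.49 mol
n(O2) = PV/RT = (2.09 × 154) / (0.08206 × 492.15) = 7.970 mol
For 18.49 mol CO, stoichiometry requires (1/2) × 18.49 = 9.245 mol O2; 7.970 mol is available, so O2 is limiting.
n(CO2) = (2/1) × 7.970 = 15.94 mol
V(CO2) = nRT/P = 15.94 × 0.08206 × 988.15 / 24.1 = 53.63 L

53.6 L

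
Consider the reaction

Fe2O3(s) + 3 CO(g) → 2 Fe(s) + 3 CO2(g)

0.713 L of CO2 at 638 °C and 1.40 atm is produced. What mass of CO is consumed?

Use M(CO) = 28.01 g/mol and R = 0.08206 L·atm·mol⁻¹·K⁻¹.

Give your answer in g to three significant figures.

0.374 g

n(CO2) = PV/RT = (1.40 × 0.713) / (0.08206 × 911.15) = 0.01335 mol
n(CO) = (3/3) × 0.01335 = 0.01335 mol
m(CO) = 0.01335 × 28.01 = 0.3739 g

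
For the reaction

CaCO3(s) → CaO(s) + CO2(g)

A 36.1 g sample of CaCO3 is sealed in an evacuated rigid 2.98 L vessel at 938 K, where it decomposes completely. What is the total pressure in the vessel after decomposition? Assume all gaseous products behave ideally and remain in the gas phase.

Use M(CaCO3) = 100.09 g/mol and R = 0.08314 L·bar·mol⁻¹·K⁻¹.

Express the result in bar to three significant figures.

n(CaCO3) = 36.1 / 100.09 = 0.3607 mol
n(gas produced) = (1/1) × 0.3607 = 0.3607 mol
P = nRT/V = 0.3607 × 0.08314 × 938 / 2.98 = 9.439 bar

9.44 bar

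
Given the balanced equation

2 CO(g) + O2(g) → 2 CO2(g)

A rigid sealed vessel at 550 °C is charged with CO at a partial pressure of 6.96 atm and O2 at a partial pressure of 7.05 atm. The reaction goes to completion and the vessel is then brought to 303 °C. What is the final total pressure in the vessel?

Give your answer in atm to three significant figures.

At constant V, partial pressures at 550 °C are proportional to moles, so apply stoichiometry directly to pressures.
P(O2) required for 6.96 atm of CO = (1/2) × 6.96 = 3.480 atm; available 7.05 atm, so CO is limiting.
P(O2) remaining = 7.05 − (1/2) × 6.96 = 3.570 atm
P(gaseous products) = (2)/2 × 6.96 = 6.960 atm
P_total at 550 °C = 3.570 + 6.960 = 10.53 atm
Scaling to 303 °C: P = 10.53 × 576.15/823.15 = 7.370 atm

7.37 atm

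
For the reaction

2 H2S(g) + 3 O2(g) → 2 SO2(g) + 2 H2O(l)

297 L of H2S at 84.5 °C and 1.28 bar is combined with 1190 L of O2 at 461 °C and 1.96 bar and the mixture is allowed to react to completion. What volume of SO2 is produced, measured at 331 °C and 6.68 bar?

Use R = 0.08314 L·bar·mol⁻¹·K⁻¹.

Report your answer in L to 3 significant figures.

96.1 L

n(H2S) = PV/RT = (1.28 × 297) / (0.08314 × 357.65) = 12.78 mol
n(O2) = PV/RT = (1.96 × 1190) / (0.08314 × 734.15) = 38.21 mol
For 12.78 mol H2S, stoichiometry requires (3/2) × 12.78 = 19.17 mol O2; 38.21 mol is available, so H2S is limiting.
n(SO2) = (2/2) × 12.78 = 12.78 mol
V(SO2) = nRT/P = 12.78 × 0.08314 × 604.15 / 6.68 = 96.10 L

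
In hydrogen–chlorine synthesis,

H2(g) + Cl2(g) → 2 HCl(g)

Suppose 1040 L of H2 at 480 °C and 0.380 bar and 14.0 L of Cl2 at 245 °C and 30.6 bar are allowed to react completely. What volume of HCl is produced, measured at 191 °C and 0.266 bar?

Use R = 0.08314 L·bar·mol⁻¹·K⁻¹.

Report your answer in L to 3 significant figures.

1830 L

n(H2) = PV/RT = (0.380 × 1040) / (0.08314 × 753.15) = 6.311 mol
n(Cl2) = PV/RT = (30.6 × 14.0) / (0.08314 × 518.15) = 9.945 mol
For 6.311 mol H2, stoichiometry requires (1/1) × 6.311 = 6.311 mol Cl2; 9.945 mol is available, so H2 is limiting.
n(HCl) = (2/1) × 6.311 = 12.62 mol
V(HCl) = nRT/P = 12.62 × 0.08314 × 464.15 / 0.266 = 1831 L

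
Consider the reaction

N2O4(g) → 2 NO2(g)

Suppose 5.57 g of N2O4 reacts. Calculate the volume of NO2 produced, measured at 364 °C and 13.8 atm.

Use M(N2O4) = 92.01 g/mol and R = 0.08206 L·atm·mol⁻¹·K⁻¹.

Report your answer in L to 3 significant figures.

0.459 L

n(N2O4) = 5.570 / 92.01 = 0.06054 mol
n(NO2) = (2/1) × 0.06054 = 0.1211 mol
V = nRT/P = 0.1211 × 0.08206 × 637.15 / 13.8 = 0.4588 L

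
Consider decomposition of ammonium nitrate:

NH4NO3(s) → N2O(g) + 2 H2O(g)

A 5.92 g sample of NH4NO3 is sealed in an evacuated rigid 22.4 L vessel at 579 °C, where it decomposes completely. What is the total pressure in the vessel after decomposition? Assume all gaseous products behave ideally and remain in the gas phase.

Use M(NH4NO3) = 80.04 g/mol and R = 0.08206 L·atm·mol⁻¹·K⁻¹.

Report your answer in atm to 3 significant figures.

0.693 atm

n(NH4NO3) = 5.92 / 80.04 = 0.07396 mol
n(gas produced) = (3/1) × 0.07396 = 0.2219 mol
P = nRT/V = 0.2219 × 0.08206 × 852.15 / 22.4 = 0.6927 atm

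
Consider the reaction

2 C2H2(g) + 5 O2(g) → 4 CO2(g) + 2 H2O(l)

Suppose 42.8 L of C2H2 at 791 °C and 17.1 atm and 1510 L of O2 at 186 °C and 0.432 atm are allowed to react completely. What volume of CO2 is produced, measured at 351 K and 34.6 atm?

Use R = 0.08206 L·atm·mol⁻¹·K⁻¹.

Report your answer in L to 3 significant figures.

n(C2H2) = PV/RT = (17.1 × 42.8) / (0.08206 × 1064.15) = 8.381 mol
n(O2) = PV/RT = (0.432 × 1510) / (0.08206 × 459.15) = 17.31 mol
For 8.381 mol C2H2, stoichiometry requires (5/2) × 8.381 = 20.95 mol O2; 17.31 mol is available, so O2 is limiting.
n(CO2) = (4/5) × 17.31 = 13.85 mol
V(CO2) = nRT/P = 13.85 × 0.08206 × 351 / 34.6 = 11.53 L

11.5 L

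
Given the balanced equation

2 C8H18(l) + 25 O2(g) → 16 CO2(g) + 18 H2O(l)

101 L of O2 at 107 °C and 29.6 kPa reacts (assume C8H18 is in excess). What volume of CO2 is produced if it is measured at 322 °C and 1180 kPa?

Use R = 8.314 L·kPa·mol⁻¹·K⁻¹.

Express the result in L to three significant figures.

2.54 L

n(O2) = PV/RT = (29.6 × 101) / (8.314 × 380.15) = 0.9459 mol
n(CO2) = (16/25) × 0.9459 = 0.6054 mol
V = nRT/P = 0.6054 × 8.314 × 595.15 / 1180 = 2.539 L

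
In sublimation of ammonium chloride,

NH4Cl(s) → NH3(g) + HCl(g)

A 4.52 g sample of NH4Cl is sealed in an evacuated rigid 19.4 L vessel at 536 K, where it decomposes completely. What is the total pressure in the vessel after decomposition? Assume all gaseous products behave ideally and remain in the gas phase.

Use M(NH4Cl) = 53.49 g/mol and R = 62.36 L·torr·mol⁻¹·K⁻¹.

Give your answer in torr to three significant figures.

n(NH4Cl) = 4.52 / 53.49 = 0.08450 mol
n(gas produced) = (2/1) × 0.08450 = 0.1690 mol
P = nRT/V = 0.1690 × 62.36 × 536 / 19.4 = 291.2 torr

291 torr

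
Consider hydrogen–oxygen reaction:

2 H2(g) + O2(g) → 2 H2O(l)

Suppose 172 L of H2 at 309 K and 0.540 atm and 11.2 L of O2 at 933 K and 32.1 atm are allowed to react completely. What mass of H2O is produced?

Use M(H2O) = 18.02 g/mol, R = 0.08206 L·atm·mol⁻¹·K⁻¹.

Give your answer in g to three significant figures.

n(H2) = PV/RT = (0.540 × 172) / (0.08206 × 309) = 3.663 mol
n(O2) = PV/RT = (32.1 × 11.2) / (0.08206 × 933) = 4.696 mol
For 3.663 mol H2, stoichiometry requires (1/2) × 3.663 = 1.831 mol O2; 4.696 mol is available, so H2 is limiting.
n(H2O) = (2/2) × 3.663 = 3.663 mol
m(H2O) = 3.663 × 18.02 = 66.01 g

66.0 g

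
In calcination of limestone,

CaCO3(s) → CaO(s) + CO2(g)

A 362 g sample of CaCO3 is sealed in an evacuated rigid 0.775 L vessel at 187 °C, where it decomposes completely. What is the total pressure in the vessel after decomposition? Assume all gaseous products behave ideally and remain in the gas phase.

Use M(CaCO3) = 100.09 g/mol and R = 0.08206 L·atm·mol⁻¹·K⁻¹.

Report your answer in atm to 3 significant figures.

n(CaCO3) = 362 / 100.09 = 3.617 mol
n(gas produced) = (1/1) × 3.617 = 3.617 mol
P = nRT/V = 3.617 × 0.08206 × 460.15 / 0.775 = 176.2 atm

176 atm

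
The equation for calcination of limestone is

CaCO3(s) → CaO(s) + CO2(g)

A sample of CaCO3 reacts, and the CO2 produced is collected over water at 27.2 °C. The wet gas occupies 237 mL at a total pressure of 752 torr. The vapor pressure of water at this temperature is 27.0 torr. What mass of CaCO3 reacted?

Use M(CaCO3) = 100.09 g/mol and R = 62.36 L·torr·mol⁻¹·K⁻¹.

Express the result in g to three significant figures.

P(CO2) = 752 − 27.0 = 725.0 torr
n(CO2) = PV/RT = (725.0 × 0.2370) / (62.36 × 300.35) = 0.009174 mol
n(CaCO3) = (1/1) × 0.009174 = 0.009174 mol
m(CaCO3) = 0.009174 × 100.09 = 0.9182 g

0.918 g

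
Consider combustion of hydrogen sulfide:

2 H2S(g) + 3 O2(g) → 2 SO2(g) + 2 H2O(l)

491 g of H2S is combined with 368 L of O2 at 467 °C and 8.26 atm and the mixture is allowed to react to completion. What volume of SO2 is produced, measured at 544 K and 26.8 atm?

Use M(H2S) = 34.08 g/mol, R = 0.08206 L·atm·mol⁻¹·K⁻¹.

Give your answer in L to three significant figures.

24.0 L

n(H2S) = 491 / 34.08 = 14.41 mol
n(O2) = PV/RT = (8.26 × 368) / (0.08206 × 740.15) = 50.05 mol
For 14.41 mol H2S, stoichiometry requires (3/2) × 14.41 = 21.62 mol O2; 50.05 mol is available, so H2S is limiting.
n(SO2) = (2/2) × 14.41 = 14.41 mol
V(SO2) = nRT/P = 14.41 × 0.08206 × 544 / 26.8 = 24.00 L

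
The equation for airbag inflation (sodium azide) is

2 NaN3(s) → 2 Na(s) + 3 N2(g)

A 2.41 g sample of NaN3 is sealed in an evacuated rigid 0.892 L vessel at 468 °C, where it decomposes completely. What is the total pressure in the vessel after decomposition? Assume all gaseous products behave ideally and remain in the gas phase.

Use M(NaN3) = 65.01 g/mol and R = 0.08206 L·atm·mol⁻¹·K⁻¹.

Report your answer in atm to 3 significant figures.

3.79 atm

n(NaN3) = 2.41 / 65.01 = 0.03707 mol
n(gas produced) = (3/2) × 0.03707 = 0.05561 mol
P = nRT/V = 0.05561 × 0.08206 × 741.15 / 0.892 = 3.792 atm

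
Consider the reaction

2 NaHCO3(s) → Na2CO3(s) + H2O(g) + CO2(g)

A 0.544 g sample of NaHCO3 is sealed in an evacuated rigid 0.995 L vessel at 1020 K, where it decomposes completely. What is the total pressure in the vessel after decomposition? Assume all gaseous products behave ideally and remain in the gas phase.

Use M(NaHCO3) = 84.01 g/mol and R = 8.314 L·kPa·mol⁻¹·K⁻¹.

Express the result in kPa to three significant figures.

55.2 kPa

n(NaHCO3) = 0.544 / 84.01 = 0.006475 mol
n(gas produced) = (2/2) × 0.006475 = 0.006475 mol
P = nRT/V = 0.006475 × 8.314 × 1020 / 0.995 = 55.19 kPa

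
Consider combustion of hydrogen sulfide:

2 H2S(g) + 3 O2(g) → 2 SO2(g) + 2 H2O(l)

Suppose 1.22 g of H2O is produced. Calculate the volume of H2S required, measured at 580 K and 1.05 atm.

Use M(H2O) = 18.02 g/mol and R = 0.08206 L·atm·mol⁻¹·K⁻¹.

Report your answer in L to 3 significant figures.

n(H2O) = 1.220 / 18.02 = 0.06770 mol
n(H2S) = (2/2) × 0.06770 = 0.06770 mol
V = nRT/P = 0.06770 × 0.08206 × 580 / 1.05 = 3.069 L

3.07 L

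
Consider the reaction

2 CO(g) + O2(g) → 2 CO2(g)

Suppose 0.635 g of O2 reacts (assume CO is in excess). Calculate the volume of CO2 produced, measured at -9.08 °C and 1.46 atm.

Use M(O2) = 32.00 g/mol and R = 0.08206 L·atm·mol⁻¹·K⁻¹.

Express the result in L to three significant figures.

n(O2) = 0.6350 / 32.00 = 0.01984 mol
n(CO2) = (2/1) × 0.01984 = 0.03968 mol
V = nRT/P = 0.03968 × 0.08206 × 264.07 / 1.46 = 0.5889 L

0.589 L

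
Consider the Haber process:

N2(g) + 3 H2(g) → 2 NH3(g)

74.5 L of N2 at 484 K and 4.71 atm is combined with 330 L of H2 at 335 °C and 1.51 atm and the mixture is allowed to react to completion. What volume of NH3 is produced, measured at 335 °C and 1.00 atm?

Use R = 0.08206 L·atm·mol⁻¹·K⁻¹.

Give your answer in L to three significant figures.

332 L

n(N2) = PV/RT = (4.71 × 74.5) / (0.08206 × 484) = 8.835 mol
n(H2) = PV/RT = (1.51 × 330) / (0.08206 × 608.15) = 9.985 mol
For 8.835 mol N2, stoichiometry requires (3/1) × 8.835 = 26.51 mol H2; 9.985 mol is available, so H2 is limiting.
n(NH3) = (2/3) × 9.985 = 6.657 mol
V(NH3) = nRT/P = 6.657 × 0.08206 × 608.15 / 1.00 = 332.2 L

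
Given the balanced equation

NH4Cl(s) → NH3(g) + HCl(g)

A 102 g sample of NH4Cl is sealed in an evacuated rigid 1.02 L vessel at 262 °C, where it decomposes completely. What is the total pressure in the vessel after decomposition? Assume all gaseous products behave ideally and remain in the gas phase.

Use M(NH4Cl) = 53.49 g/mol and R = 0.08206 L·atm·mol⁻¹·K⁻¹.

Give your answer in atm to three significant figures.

164 atm

n(NH4Cl) = 102 / 53.49 = 1.907 mol
n(gas produced) = (2/1) × 1.907 = 3.814 mol
P = nRT/V = 3.814 × 0.08206 × 535.15 / 1.02 = 164.2 atm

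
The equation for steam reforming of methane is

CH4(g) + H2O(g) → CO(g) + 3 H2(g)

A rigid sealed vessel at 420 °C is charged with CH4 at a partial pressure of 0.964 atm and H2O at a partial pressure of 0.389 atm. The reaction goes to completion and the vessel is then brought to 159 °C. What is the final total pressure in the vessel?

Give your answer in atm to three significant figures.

1.33 atm

Because the vessel is rigid and T is held at 420 °C, work the stoichiometry in partial pressures (P_i = n_iRT/V).
P(H2O) required for 0.964 atm of CH4 = (1/1) × 0.964 = 0.9640 atm; available 0.389 atm, so H2O is limiting.
P(CH4) remaining = 0.964 − (1/1) × 0.389 = 0.5750 atm
P(gaseous products) = (1+3)/1 × 0.389 = 1.556 atm
P_total at 420 °C = 0.5750 + 1.556 = 2.131 atm
Scaling to 159 °C: P = 2.131 × 432.15/693.15 = 1.329 atm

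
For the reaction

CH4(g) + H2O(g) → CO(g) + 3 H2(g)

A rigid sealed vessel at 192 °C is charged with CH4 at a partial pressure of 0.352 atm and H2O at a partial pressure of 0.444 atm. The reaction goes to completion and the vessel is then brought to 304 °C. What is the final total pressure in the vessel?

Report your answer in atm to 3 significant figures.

At constant V, partial pressures at 192 °C are proportional to moles, so apply stoichiometry directly to pressures.
P(H2O) required for 0.352 atm of CH4 = (1/1) × 0.352 = 0.3520 atm; available 0.444 atm, so CH4 is limiting.
P(H2O) remaining = 0.444 − (1/1) × 0.352 = 0.09200 atm
P(gaseous products) = (1+3)/1 × 0.352 = 1.408 atm
P_total at 192 °C = 0.09200 + 1.408 = 1.500 atm
Scaling to 304 °C: P = 1.500 × 577.15/465.15 = 1.861 atm

1.86 atm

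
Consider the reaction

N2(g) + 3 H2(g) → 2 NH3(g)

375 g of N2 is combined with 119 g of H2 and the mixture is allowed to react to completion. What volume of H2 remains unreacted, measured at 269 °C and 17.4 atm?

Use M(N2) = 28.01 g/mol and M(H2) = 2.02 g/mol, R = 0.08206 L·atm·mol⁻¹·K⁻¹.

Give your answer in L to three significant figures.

47.9 L

n(N2) = 375 / 28.01 = 13.39 mol
n(H2) = 119 / 2.02 = 58.91 mol
For 13.39 mol N2, stoichiometry requires (3/1) × 13.39 = 40.17 mol H2; 58.91 mol is available, so N2 is limiting.
n(H2) consumed = (3/1) × 13.39 = 40.17 mol; remaining = 58.91 − 40.17 = 18.74 mol
V(H2) = nRT/P = 18.74 × 0.08206 × 542.15 / 17.4 = 47.91 L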